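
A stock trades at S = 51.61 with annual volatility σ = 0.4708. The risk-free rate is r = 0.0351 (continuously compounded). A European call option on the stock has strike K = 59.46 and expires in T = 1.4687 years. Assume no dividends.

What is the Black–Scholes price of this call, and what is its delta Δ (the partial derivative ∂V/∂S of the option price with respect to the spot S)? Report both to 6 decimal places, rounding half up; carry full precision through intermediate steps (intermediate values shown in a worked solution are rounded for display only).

price = 9.851512
Δ = 0.550719

σ√T = 0.4708·√1.4687 = 0.570562
d₁ = (ln(S/K) + (r+σ²/2)T) / (σ√T) = (ln(51.61/59.46) + (0.0351+0.4708²/2)·1.4687) / 0.570562 = (-0.141588 + 0.214322) / 0.570562 = 0.127477
d₂ = d₁ − σ√T = 0.127477 − 0.570562 = -0.443085
e^{−rT} = e^{−0.0351·1.4687} = 0.949755
N(d₁) = 0.550719,  N(d₂) = 0.328852
Call price V = S·N(d₁) − K·e^{−rT}·N(d₂) = 28.422587 − 18.571075 = 9.851512
Δ = N(d₁) = 0.550719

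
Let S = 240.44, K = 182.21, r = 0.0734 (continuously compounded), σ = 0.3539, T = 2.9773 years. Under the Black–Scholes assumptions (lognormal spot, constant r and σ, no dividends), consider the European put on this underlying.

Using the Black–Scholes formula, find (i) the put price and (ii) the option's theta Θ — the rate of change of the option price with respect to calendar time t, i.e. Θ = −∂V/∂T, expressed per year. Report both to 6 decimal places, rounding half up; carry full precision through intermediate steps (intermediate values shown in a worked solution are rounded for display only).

price = 13.118403
Θ = -1.978281

σ√T = 0.3539·√2.9773 = 0.610649
d₁ = (ln(S/K) + (r+σ²/2)T) / (σ√T) = (ln(240.44/182.21) + (0.0734+0.3539²/2)·2.9773) / 0.610649 = (0.277311 + 0.404980) / 0.610649 = 1.117320
d₂ = d₁ − σ√T = 1.117320 − 0.610649 = 0.506671
e^{−rT} = e^{−0.0734·2.9773} = 0.803696
N(−d₁) = 0.131929,  N(−d₂) = 0.306193
Put price V = K·e^{−rT}·N(−d₂) − S·N(−d₁) = 44.839343 − 31.720940 = 13.118403
φ(d₁) = (1/√(2π))·e^{−d₁²/2} = 0.213709
Θ = −S·φ(d₁)·σ/(2√T) + r·K·e^{−rT}·N(−d₂) = −5.269489 + 3.291208 = -1.978281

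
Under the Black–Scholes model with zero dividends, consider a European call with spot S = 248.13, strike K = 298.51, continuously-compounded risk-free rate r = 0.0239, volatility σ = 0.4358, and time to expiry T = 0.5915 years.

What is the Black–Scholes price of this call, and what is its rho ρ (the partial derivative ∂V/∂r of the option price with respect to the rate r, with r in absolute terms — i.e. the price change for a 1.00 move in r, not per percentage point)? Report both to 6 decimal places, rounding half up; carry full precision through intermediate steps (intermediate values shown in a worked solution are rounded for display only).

price = 17.529603
ρ = 43.388172

σ√T = 0.4358·√0.5915 = 0.335170
d₁ = (ln(S/K) + (r+σ²/2)T) / (σ√T) = (ln(248.13/298.51) + (0.0239+0.4358²/2)·0.5915) / 0.335170 = (-0.184851 + 0.070306) / 0.335170 = -0.341751
d₂ = d₁ − σ√T = -0.341751 − 0.335170 = -0.676920
e^{−rT} = e^{−0.0239·0.5915} = 0.985963
N(d₁) = 0.366269,  N(d₂) = 0.249228
Call price V = S·N(d₁) − K·e^{−rT}·N(d₂) = 90.882386 − 73.352784 = 17.529603
ρ = K·T·e^{−rT}·N(d₂) = 43.388172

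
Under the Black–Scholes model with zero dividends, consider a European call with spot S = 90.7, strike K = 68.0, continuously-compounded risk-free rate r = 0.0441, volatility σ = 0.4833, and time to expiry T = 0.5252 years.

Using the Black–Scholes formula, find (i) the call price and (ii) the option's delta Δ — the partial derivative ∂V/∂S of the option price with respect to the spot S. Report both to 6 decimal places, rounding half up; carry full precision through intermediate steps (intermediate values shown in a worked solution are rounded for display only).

σ√T = 0.4833·√0.5252 = 0.350251
d₁ = (ln(S/K) + (r+σ²/2)T) / (σ√T) = (ln(90.7/68.0) + (0.0441+0.4833²/2)·0.5252) / 0.350251 = (0.288050 + 0.084499) / 0.350251 = 1.063663
d₂ = d₁ − σ√T = 1.063663 − 0.350251 = 0.713412
e^{−rT} = e^{−0.0441·0.5252} = 0.977105
N(d₁) = 0.856259,  N(d₂) = 0.762205
Call price V = S·N(d₁) − K·e^{−rT}·N(d₂) = 77.662716 − 50.643258 = 27.019458
Δ = N(d₁) = 0.856259

price = 27.019458
Δ = 0.856259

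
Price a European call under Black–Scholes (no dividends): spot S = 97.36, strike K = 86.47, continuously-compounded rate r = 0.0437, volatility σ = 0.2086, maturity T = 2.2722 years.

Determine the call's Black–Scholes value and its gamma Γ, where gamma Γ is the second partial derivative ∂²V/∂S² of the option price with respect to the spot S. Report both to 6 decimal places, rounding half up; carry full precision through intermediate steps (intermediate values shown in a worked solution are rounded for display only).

price = 23.005147
Γ = 0.009079

σ√T = 0.2086·√2.2722 = 0.314440
d₁ = (ln(S/K) + (r+σ²/2)T) / (σ√T) = (ln(97.36/86.47) + (0.0437+0.2086²/2)·2.2722) / 0.314440 = (0.118618 + 0.148731) / 0.314440 = 0.850240
d₂ = d₁ − σ√T = 0.850240 − 0.314440 = 0.535800
e^{−rT} = e^{−0.0437·2.2722} = 0.905475
N(d₁) = 0.802404,  N(d₂) = 0.703952
Call price V = S·N(d₁) − K·e^{−rT}·N(d₂) = 78.122063 − 55.116917 = 23.005147
φ(d₁) = (1/√(2π))·e^{−d₁²/2} = 0.277928
Γ = φ(d₁) / (S·σ·√T) = 0.009079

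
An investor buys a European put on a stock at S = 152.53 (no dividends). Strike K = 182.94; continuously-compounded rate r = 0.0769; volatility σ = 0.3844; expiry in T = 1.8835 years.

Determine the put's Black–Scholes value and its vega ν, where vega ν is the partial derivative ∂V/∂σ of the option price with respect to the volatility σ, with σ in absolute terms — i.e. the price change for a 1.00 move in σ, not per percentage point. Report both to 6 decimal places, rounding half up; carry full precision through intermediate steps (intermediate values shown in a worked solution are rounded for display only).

price = 35.279505
ν = 81.959392

σ√T = 0.3844·√1.8835 = 0.527553
d₁ = (ln(S/K) + (r+σ²/2)T) / (σ√T) = (ln(152.53/182.94) + (0.0769+0.3844²/2)·1.8835) / 0.527553 = (-0.181797 + 0.283997) / 0.527553 = 0.193725
d₂ = d₁ − σ√T = 0.193725 − 0.527553 = -0.333828
e^{−rT} = e^{−0.0769·1.8835} = 0.865160
N(−d₁) = 0.423196,  N(−d₂) = 0.630745
Put price V = K·e^{−rT}·N(−d₂) − S·N(−d₁) = 99.829516 − 64.550011 = 35.279505
φ(d₁) = (1/√(2π))·e^{−d₁²/2} = 0.391526
ν = S·φ(d₁)·√T = 81.959392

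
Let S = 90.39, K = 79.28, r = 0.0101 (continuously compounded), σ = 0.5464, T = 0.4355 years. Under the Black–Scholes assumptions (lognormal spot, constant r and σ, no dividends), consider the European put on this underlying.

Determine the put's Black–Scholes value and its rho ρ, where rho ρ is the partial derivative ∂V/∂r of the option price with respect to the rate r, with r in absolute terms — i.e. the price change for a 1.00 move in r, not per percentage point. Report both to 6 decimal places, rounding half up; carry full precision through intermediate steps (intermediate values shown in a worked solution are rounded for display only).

price = 7.219164
ρ = -14.521839

σ√T = 0.5464·√0.4355 = 0.360583
d₁ = (ln(S/K) + (r+σ²/2)T) / (σ√T) = (ln(90.39/79.28) + (0.0101+0.5464²/2)·0.4355) / 0.360583 = (0.131148 + 0.069408) / 0.360583 = 0.556200
d₂ = d₁ − σ√T = 0.556200 − 0.360583 = 0.195618
e^{−rT} = e^{−0.0101·0.4355} = 0.995611
N(−d₁) = 0.289037,  N(−d₂) = 0.422455
Put price V = K·e^{−rT}·N(−d₂) − S·N(−d₁) = 33.345210 − 26.126047 = 7.219164
ρ = −K·T·e^{−rT}·N(−d₂) = -14.521839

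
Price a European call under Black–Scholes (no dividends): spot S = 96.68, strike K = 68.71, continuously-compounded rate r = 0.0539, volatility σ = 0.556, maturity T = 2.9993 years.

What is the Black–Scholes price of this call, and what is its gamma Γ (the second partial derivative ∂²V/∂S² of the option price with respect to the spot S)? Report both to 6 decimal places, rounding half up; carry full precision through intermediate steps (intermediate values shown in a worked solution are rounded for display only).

σ√T = 0.556·√2.9993 = 0.962908
d₁ = (ln(S/K) + (r+σ²/2)T) / (σ√T) = (ln(96.68/68.71) + (0.0539+0.556²/2)·2.9993) / 0.962908 = (0.341512 + 0.625258) / 0.962908 = 1.004011
d₂ = d₁ − σ√T = 1.004011 − 0.962908 = 0.041103
e^{−rT} = e^{−0.0539·2.9993} = 0.850728
N(d₁) = 0.842313,  N(d₂) = 0.516393
Call price V = S·N(d₁) − K·e^{−rT}·N(d₂) = 81.434848 − 30.185009 = 51.249839
φ(d₁) = (1/√(2π))·e^{−d₁²/2} = 0.241000
Γ = φ(d₁) / (S·σ·√T) = 0.002589

price = 51.249839
Γ = 0.002589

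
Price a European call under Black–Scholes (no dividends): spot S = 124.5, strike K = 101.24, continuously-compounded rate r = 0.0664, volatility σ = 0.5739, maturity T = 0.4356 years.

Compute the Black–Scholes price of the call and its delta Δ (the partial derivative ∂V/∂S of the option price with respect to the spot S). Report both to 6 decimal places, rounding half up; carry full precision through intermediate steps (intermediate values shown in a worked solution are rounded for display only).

price = 32.896284
Δ = 0.791533

σ√T = 0.5739·√0.4356 = 0.378774
d₁ = (ln(S/K) + (r+σ²/2)T) / (σ√T) = (ln(124.5/101.24) + (0.0664+0.5739²/2)·0.4356) / 0.378774 = (0.206812 + 0.100659) / 0.378774 = 0.811752
d₂ = d₁ − σ√T = 0.811752 − 0.378774 = 0.432978
e^{−rT} = e^{−0.0664·0.4356} = 0.971490
N(d₁) = 0.791533,  N(d₂) = 0.667485
Call price V = S·N(d₁) − K·e^{−rT}·N(d₂) = 98.545856 − 65.649572 = 32.896284
Δ = N(d₁) = 0.791533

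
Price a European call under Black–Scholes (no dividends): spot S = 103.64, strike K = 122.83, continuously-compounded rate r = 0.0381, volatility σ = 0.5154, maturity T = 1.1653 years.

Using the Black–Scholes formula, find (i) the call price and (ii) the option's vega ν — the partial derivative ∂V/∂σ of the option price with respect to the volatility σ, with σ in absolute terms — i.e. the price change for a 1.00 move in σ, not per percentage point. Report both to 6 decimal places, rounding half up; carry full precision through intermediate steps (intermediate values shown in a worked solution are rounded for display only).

σ√T = 0.5154·√1.1653 = 0.556369
d₁ = (ln(S/K) + (r+σ²/2)T) / (σ√T) = (ln(103.64/122.83) + (0.0381+0.5154²/2)·1.1653) / 0.556369 = (-0.169878 + 0.199171) / 0.556369 = 0.052651
d₂ = d₁ − σ√T = 0.052651 − 0.556369 = -0.503718
e^{−rT} = e^{−0.0381·1.1653} = 0.956573
N(d₁) = 0.520995,  N(d₂) = 0.307230
Call price V = S·N(d₁) − K·e^{−rT}·N(d₂) = 53.995929 − 36.098223 = 17.897706
φ(d₁) = (1/√(2π))·e^{−d₁²/2} = 0.398390
ν = S·φ(d₁)·√T = 44.571205

price = 17.897706
ν = 44.571205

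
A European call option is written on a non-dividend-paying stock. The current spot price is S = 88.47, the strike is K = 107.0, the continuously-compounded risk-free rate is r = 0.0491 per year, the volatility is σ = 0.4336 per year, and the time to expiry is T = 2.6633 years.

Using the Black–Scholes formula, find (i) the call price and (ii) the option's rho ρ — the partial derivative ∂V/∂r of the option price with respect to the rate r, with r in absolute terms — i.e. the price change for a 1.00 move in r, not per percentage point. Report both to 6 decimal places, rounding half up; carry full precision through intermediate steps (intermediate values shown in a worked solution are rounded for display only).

price = 22.590171
ρ = 82.709742

σ√T = 0.4336·√2.6633 = 0.707619
d₁ = (ln(S/K) + (r+σ²/2)T) / (σ√T) = (ln(88.47/107.0) + (0.0491+0.4336²/2)·2.6633) / 0.707619 = (-0.190165 + 0.381130) / 0.707619 = 0.269870
d₂ = d₁ − σ√T = 0.269870 − 0.707619 = -0.437749
e^{−rT} = e^{−0.0491·2.6633} = 0.877421
N(d₁) = 0.606370,  N(d₂) = 0.330784
Call price V = S·N(d₁) − K·e^{−rT}·N(d₂) = 53.645531 − 31.055361 = 22.590171
ρ = K·T·e^{−rT}·N(d₂) = 82.709742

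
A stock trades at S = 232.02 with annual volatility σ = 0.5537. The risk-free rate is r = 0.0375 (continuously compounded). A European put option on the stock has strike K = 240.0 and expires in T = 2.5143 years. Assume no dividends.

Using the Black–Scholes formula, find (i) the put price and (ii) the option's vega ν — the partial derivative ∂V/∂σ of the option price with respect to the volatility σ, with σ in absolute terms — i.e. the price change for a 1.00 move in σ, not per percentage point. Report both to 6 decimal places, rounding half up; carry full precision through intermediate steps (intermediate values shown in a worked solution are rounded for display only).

σ√T = 0.5537·√2.5143 = 0.877977
d₁ = (ln(S/K) + (r+σ²/2)T) / (σ√T) = (ln(232.02/240.0) + (0.0375+0.5537²/2)·2.5143) / 0.877977 = (-0.033815 + 0.479708) / 0.877977 = 0.507864
d₂ = d₁ − σ√T = 0.507864 − 0.877977 = -0.370113
e^{−rT} = e^{−0.0375·2.5143} = 0.910022
N(−d₁) = 0.305774,  N(−d₂) = 0.644351
Put price V = K·e^{−rT}·N(−d₂) − S·N(−d₁) = 140.729676 − 70.945791 = 69.783885
φ(d₁) = (1/√(2π))·e^{−d₁²/2} = 0.350673
ν = S·φ(d₁)·√T = 129.013814

price = 69.783885
ν = 129.013814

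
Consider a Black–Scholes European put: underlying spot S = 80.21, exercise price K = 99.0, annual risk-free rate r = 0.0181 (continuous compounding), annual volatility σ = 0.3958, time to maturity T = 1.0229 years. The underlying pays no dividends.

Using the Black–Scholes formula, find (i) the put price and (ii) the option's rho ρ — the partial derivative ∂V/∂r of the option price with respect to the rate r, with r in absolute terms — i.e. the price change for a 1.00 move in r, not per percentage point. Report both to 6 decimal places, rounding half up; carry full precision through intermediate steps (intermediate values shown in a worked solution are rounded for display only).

σ√T = 0.3958·√1.0229 = 0.400306
d₁ = (ln(S/K) + (r+σ²/2)T) / (σ√T) = (ln(80.21/99.0) + (0.0181+0.3958²/2)·1.0229) / 0.400306 = (-0.210472 + 0.098637) / 0.400306 = -0.279373
d₂ = d₁ − σ√T = -0.279373 − 0.400306 = -0.679679
e^{−rT} = e^{−0.0181·1.0229} = 0.981656
N(−d₁) = 0.610021,  N(−d₂) = 0.751646
Put price V = K·e^{−rT}·N(−d₂) − S·N(−d₁) = 73.047921 − 48.929750 = 24.118172
ρ = −K·T·e^{−rT}·N(−d₂) = -74.720719

price = 24.118172
ρ = -74.720719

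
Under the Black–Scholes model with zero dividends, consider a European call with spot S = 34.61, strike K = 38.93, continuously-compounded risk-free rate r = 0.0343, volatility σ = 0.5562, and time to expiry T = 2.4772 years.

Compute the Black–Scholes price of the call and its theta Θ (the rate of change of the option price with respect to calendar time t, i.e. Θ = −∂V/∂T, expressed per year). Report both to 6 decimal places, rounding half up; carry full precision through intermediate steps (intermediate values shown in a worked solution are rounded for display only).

σ√T = 0.5562·√2.4772 = 0.875410
d₁ = (ln(S/K) + (r+σ²/2)T) / (σ√T) = (ln(34.61/38.93) + (0.0343+0.5562²/2)·2.4772) / 0.875410 = (-0.117623 + 0.468139) / 0.875410 = 0.400403
d₂ = d₁ − σ√T = 0.400403 − 0.875410 = -0.475007
e^{−rT} = e^{−0.0343·2.4772} = 0.918542
N(d₁) = 0.655570,  N(d₂) = 0.317391
Call price V = S·N(d₁) − K·e^{−rT}·N(d₂) = 22.689283 − 11.349530 = 11.339753
φ(d₁) = (1/√(2π))·e^{−d₁²/2} = 0.368211
Θ = −S·φ(d₁)·σ/(2√T) − r·K·e^{−rT}·N(d₂) = −2.251741 − 0.389289 = -2.641030

price = 11.339753
Θ = -2.641030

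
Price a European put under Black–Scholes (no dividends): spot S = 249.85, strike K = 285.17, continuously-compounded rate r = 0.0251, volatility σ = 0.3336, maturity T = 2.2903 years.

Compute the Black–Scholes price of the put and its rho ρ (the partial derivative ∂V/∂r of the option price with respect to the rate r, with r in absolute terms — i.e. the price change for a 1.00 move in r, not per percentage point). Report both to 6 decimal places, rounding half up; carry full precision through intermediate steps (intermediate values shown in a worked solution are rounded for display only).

price = 61.973032
ρ = -404.264034

σ√T = 0.3336·√2.2903 = 0.504861
d₁ = (ln(S/K) + (r+σ²/2)T) / (σ√T) = (ln(249.85/285.17) + (0.0251+0.3336²/2)·2.2903) / 0.504861 = (-0.132225 + 0.184929) / 0.504861 = 0.104394
d₂ = d₁ − σ√T = 0.104394 − 0.504861 = -0.400468
e^{−rT} = e^{−0.0251·2.2903} = 0.944135
N(−d₁) = 0.458428,  N(−d₂) = 0.655594
Put price V = K·e^{−rT}·N(−d₂) − S·N(−d₁) = 176.511389 − 114.538357 = 61.973032
ρ = −K·T·e^{−rT}·N(−d₂) = -404.264034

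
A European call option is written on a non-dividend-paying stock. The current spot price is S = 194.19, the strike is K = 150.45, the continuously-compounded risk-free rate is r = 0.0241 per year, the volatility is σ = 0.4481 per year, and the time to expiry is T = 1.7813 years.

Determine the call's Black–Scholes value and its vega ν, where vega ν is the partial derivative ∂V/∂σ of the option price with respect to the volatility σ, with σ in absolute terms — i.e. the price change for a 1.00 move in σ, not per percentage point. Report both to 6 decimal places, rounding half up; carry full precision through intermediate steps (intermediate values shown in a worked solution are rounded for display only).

σ√T = 0.4481·√1.7813 = 0.598058
d₁ = (ln(S/K) + (r+σ²/2)T) / (σ√T) = (ln(194.19/150.45) + (0.0241+0.4481²/2)·1.7813) / 0.598058 = (0.255206 + 0.221766) / 0.598058 = 0.797535
d₂ = d₁ − σ√T = 0.797535 − 0.598058 = 0.199477
e^{−rT} = e^{−0.0241·1.7813} = 0.957979
N(d₁) = 0.787430,  N(d₂) = 0.579055
Call price V = S·N(d₁) − K·e^{−rT}·N(d₂) = 152.910998 − 83.458029 = 69.452969
φ(d₁) = (1/√(2π))·e^{−d₁²/2} = 0.290262
ν = S·φ(d₁)·√T = 75.229178

price = 69.452969
ν = 75.229178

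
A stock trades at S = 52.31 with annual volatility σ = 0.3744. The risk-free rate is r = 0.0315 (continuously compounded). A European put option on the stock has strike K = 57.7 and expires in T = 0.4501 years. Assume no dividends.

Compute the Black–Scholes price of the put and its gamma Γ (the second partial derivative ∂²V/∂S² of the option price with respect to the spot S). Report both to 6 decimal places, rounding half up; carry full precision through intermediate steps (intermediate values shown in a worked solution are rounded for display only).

σ√T = 0.3744·√0.4501 = 0.251183
d₁ = (ln(S/K) + (r+σ²/2)T) / (σ√T) = (ln(52.31/57.7) + (0.0315+0.3744²/2)·0.4501) / 0.251183 = (-0.098070 + 0.045725) / 0.251183 = -0.208394
d₂ = d₁ − σ√T = -0.208394 − 0.251183 = -0.459577
e^{−rT} = e^{−0.0315·0.4501} = 0.985922
N(−d₁) = 0.582539,  N(−d₂) = 0.677090
Put price V = K·e^{−rT}·N(−d₂) − S·N(−d₁) = 38.518089 − 30.472629 = 8.045461
φ(d₁) = (1/√(2π))·e^{−d₁²/2} = 0.390373
Γ = φ(d₁) / (S·σ·√T) = 0.029710

price = 8.045461
Γ = 0.029710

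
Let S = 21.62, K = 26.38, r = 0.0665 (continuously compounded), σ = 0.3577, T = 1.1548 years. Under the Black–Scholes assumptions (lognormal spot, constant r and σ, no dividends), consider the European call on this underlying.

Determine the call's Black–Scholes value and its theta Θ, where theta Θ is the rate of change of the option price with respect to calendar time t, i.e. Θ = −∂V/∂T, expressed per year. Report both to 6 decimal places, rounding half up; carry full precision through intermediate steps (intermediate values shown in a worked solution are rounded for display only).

price = 2.277662
Θ = -1.919695

σ√T = 0.3577·√1.1548 = 0.384390
d₁ = (ln(S/K) + (r+σ²/2)T) / (σ√T) = (ln(21.62/26.38) + (0.0665+0.3577²/2)·1.1548) / 0.384390 = (-0.198987 + 0.150672) / 0.384390 = -0.125693
d₂ = d₁ − σ√T = -0.125693 − 0.384390 = -0.510083
e^{−rT} = e^{−0.0665·1.1548} = 0.926080
N(d₁) = 0.449987,  N(d₂) = 0.304997
Call price V = S·N(d₁) − K·e^{−rT}·N(d₂) = 9.728728 − 7.451066 = 2.277662
φ(d₁) = (1/√(2π))·e^{−d₁²/2} = 0.395803
Θ = −S·φ(d₁)·σ/(2√T) − r·K·e^{−rT}·N(d₂) = −1.424199 − 0.495496 = -1.919695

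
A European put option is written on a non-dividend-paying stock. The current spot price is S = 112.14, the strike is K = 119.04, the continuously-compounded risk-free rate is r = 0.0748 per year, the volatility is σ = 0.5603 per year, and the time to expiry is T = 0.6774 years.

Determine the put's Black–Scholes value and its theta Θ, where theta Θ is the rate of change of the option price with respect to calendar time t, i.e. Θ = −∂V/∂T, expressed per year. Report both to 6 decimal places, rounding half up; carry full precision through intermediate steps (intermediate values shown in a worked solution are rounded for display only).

σ√T = 0.5603·√0.6774 = 0.461151
d₁ = (ln(S/K) + (r+σ²/2)T) / (σ√T) = (ln(112.14/119.04) + (0.0748+0.5603²/2)·0.6774) / 0.461151 = (-0.059711 + 0.157000) / 0.461151 = 0.210968
d₂ = d₁ − σ√T = 0.210968 − 0.461151 = -0.250183
e^{−rT} = e^{−0.0748·0.6774} = 0.950593
N(−d₁) = 0.416456,  N(−d₂) = 0.598777
Put price V = K·e^{−rT}·N(−d₂) − S·N(−d₁) = 67.756751 − 46.701382 = 21.055368
φ(d₁) = (1/√(2π))·e^{−d₁²/2} = 0.390162
Θ = −S·φ(d₁)·σ/(2√T) + r·K·e^{−rT}·N(−d₂) = −14.892718 + 5.068205 = -9.824513

price = 21.055368
Θ = -9.824513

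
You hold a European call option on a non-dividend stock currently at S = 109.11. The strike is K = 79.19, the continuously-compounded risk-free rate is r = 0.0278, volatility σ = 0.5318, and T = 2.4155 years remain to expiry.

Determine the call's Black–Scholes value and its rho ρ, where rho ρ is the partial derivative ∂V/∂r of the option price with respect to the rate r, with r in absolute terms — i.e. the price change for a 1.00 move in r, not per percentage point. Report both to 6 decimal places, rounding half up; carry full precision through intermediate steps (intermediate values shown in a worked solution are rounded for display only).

price = 49.838772
ρ = 93.407354

σ√T = 0.5318·√2.4155 = 0.826517
d₁ = (ln(S/K) + (r+σ²/2)T) / (σ√T) = (ln(109.11/79.19) + (0.0278+0.5318²/2)·2.4155) / 0.826517 = (0.320507 + 0.408716) / 0.826517 = 0.882284
d₂ = d₁ − σ√T = 0.882284 − 0.826517 = 0.055767
e^{−rT} = e^{−0.0278·2.4155} = 0.935054
N(d₁) = 0.811188,  N(d₂) = 0.522236
Call price V = S·N(d₁) − K·e^{−rT}·N(d₂) = 88.508759 − 38.669987 = 49.838772
ρ = K·T·e^{−rT}·N(d₂) = 93.407354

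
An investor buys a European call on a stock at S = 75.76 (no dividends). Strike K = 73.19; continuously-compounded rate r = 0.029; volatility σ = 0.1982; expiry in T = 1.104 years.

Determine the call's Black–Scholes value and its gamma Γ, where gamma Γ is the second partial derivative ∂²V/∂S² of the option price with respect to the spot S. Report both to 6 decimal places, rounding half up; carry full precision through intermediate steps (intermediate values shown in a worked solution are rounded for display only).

price = 8.825101
Γ = 0.023116

σ√T = 0.1982·√1.104 = 0.208252
d₁ = (ln(S/K) + (r+σ²/2)T) / (σ√T) = (ln(75.76/73.19) + (0.029+0.1982²/2)·1.104) / 0.208252 = (0.034512 + 0.053700) / 0.208252 = 0.423584
d₂ = d₁ − σ√T = 0.423584 − 0.208252 = 0.215332
e^{−rT} = e^{−0.029·1.104} = 0.968491
N(d₁) = 0.664065,  N(d₂) = 0.585246
Call price V = S·N(d₁) − K·e^{−rT}·N(d₂) = 50.309592 − 41.484491 = 8.825101
φ(d₁) = (1/√(2π))·e^{−d₁²/2} = 0.364711
Γ = φ(d₁) / (S·σ·√T) = 0.023116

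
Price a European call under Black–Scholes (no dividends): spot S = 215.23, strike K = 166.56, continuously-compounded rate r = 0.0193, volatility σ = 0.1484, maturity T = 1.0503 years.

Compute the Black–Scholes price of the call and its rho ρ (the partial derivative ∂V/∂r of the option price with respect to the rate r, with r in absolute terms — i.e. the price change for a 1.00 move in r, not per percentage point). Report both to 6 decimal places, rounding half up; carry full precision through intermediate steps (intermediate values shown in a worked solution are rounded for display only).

price = 52.399474
ρ = 164.453226

σ√T = 0.1484·√1.0503 = 0.152086
d₁ = (ln(S/K) + (r+σ²/2)T) / (σ√T) = (ln(215.23/166.56) + (0.0193+0.1484²/2)·1.0503) / 0.152086 = (0.256352 + 0.031836) / 0.152086 = 1.894893
d₂ = d₁ − σ√T = 1.894893 − 0.152086 = 1.742806
e^{−rT} = e^{−0.0193·1.0503} = 0.979933
N(d₁) = 0.970947,  N(d₂) = 0.959316
Call price V = S·N(d₁) − K·e^{−rT}·N(d₂) = 208.976857 − 156.577383 = 52.399474
ρ = K·T·e^{−rT}·N(d₂) = 164.453226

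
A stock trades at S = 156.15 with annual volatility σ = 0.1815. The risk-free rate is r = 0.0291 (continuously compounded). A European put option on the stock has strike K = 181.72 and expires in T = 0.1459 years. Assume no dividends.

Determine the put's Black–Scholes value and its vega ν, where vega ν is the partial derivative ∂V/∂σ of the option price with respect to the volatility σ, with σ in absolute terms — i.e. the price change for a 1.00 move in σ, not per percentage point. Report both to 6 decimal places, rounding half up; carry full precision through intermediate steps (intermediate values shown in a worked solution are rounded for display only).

price = 24.870170
ν = 2.670278

σ√T = 0.1815·√0.1459 = 0.069327
d₁ = (ln(S/K) + (r+σ²/2)T) / (σ√T) = (ln(156.15/181.72) + (0.0291+0.1815²/2)·0.1459) / 0.069327 = (-0.151650 + 0.006649) / 0.069327 = -2.091545
d₂ = d₁ − σ√T = -2.091545 − 0.069327 = -2.160872
e^{−rT} = e^{−0.0291·0.1459} = 0.995763
N(−d₁) = 0.981760,  N(−d₂) = 0.984647
Put price V = K·e^{−rT}·N(−d₂) − S·N(−d₁) = 178.172050 − 153.301880 = 24.870170
φ(d₁) = (1/√(2π))·e^{−d₁²/2} = 0.044770
ν = S·φ(d₁)·√T = 2.670278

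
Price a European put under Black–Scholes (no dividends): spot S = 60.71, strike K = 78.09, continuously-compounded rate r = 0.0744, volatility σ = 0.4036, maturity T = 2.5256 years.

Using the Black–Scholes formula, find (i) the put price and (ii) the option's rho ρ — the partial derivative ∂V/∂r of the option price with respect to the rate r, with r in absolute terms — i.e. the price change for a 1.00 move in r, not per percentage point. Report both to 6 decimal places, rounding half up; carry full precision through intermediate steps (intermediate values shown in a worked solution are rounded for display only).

price = 17.852738
ρ = -108.334807

σ√T = 0.4036·√2.5256 = 0.641407
d₁ = (ln(S/K) + (r+σ²/2)T) / (σ√T) = (ln(60.71/78.09) + (0.0744+0.4036²/2)·2.5256) / 0.641407 = (-0.251754 + 0.393606) / 0.641407 = 0.221158
d₂ = d₁ − σ√T = 0.221158 − 0.641407 = -0.420248
e^{−rT} = e^{−0.0744·2.5256} = 0.828694
N(−d₁) = 0.412485,  N(−d₂) = 0.662848
Put price V = K·e^{−rT}·N(−d₂) − S·N(−d₁) = 42.894681 − 25.041943 = 17.852738
ρ = −K·T·e^{−rT}·N(−d₂) = -108.334807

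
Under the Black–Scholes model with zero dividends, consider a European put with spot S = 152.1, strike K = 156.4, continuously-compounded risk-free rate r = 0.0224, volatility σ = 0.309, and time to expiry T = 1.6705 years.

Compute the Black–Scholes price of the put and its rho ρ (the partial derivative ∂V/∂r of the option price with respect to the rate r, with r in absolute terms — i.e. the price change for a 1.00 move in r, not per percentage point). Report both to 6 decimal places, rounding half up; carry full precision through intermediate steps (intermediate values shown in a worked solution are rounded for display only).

σ√T = 0.309·√1.6705 = 0.399376
d₁ = (ln(S/K) + (r+σ²/2)T) / (σ√T) = (ln(152.1/156.4) + (0.0224+0.309²/2)·1.6705) / 0.399376 = (-0.027879 + 0.117170) / 0.399376 = 0.223577
d₂ = d₁ − σ√T = 0.223577 − 0.399376 = -0.175799
e^{−rT} = e^{−0.0224·1.6705} = 0.963272
N(−d₁) = 0.411543,  N(−d₂) = 0.569774
Put price V = K·e^{−rT}·N(−d₂) − S·N(−d₁) = 85.839768 − 62.595749 = 23.244018
ρ = −K·T·e^{−rT}·N(−d₂) = -143.395332

price = 23.244018
ρ = -143.395332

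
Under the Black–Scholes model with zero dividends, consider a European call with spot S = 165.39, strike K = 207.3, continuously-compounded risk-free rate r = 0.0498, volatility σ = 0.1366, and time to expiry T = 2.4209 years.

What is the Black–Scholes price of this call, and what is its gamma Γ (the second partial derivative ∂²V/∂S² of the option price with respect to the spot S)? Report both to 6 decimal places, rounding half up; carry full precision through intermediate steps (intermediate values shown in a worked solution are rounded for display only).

σ√T = 0.1366·√2.4209 = 0.212539
d₁ = (ln(S/K) + (r+σ²/2)T) / (σ√T) = (ln(165.39/207.3) + (0.0498+0.1366²/2)·2.4209) / 0.212539 = (-0.225861 + 0.143147) / 0.212539 = -0.389168
d₂ = d₁ − σ√T = -0.389168 − 0.212539 = -0.601707
e^{−rT} = e^{−0.0498·2.4209} = 0.886423
N(d₁) = 0.348576,  N(d₂) = 0.273685
Call price V = S·N(d₁) − K·e^{−rT}·N(d₂) = 57.650991 − 50.291058 = 7.359933
φ(d₁) = (1/√(2π))·e^{−d₁²/2} = 0.369848
Γ = φ(d₁) / (S·σ·√T) = 0.010521

price = 7.359933
Γ = 0.010521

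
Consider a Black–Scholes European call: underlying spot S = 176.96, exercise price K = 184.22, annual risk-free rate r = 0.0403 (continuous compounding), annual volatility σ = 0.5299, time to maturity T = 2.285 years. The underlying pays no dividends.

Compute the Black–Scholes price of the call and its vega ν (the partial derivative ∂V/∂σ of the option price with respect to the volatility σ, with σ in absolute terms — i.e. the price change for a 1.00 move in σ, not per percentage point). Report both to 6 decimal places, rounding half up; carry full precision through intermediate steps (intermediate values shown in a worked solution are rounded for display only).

σ√T = 0.5299·√2.285 = 0.801008
d₁ = (ln(S/K) + (r+σ²/2)T) / (σ√T) = (ln(176.96/184.22) + (0.0403+0.5299²/2)·2.285) / 0.801008 = (-0.040207 + 0.412893) / 0.801008 = 0.465271
d₂ = d₁ − σ√T = 0.465271 − 0.801008 = -0.335738
e^{−rT} = e^{−0.0403·2.285} = 0.912027
N(d₁) = 0.679131,  N(d₂) = 0.368534
Call price V = S·N(d₁) − K·e^{−rT}·N(d₂) = 120.179054 − 61.918801 = 58.260253
φ(d₁) = (1/√(2π))·e^{−d₁²/2} = 0.358016
ν = S·φ(d₁)·√T = 95.768115

price = 58.260253
ν = 95.768115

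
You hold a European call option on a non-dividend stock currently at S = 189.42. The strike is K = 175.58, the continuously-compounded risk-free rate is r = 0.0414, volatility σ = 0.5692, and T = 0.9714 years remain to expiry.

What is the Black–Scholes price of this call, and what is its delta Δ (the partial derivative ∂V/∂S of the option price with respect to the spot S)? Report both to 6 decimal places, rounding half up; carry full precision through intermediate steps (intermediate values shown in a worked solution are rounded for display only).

σ√T = 0.5692·√0.9714 = 0.561001
d₁ = (ln(S/K) + (r+σ²/2)T) / (σ√T) = (ln(189.42/175.58) + (0.0414+0.5692²/2)·0.9714) / 0.561001 = (0.075872 + 0.197577) / 0.561001 = 0.487431
d₂ = d₁ − σ√T = 0.487431 − 0.561001 = -0.073571
e^{−rT} = e^{−0.0414·0.9714} = 0.960582
N(d₁) = 0.687023,  N(d₂) = 0.470676
Call price V = S·N(d₁) − K·e^{−rT}·N(d₂) = 130.135970 − 79.383726 = 50.752244
Δ = N(d₁) = 0.687023

price = 50.752244
Δ = 0.687023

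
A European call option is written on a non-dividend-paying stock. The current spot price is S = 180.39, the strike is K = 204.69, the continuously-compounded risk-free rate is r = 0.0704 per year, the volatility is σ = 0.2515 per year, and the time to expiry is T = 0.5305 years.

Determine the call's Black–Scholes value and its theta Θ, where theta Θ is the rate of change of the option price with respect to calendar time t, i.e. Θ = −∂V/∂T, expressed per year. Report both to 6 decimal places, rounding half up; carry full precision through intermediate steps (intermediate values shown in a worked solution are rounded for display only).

price = 6.969011
Θ = -15.406392

σ√T = 0.2515·√0.5305 = 0.183181
d₁ = (ln(S/K) + (r+σ²/2)T) / (σ√T) = (ln(180.39/204.69) + (0.0704+0.2515²/2)·0.5305) / 0.183181 = (-0.126375 + 0.054125) / 0.183181 = -0.394422
d₂ = d₁ − σ√T = -0.394422 − 0.183181 = -0.577603
e^{−rT} = e^{−0.0704·0.5305} = 0.963342
N(d₁) = 0.346635,  N(d₂) = 0.281766
Call price V = S·N(d₁) − K·e^{−rT}·N(d₂) = 62.529462 − 55.560451 = 6.969011
φ(d₁) = (1/√(2π))·e^{−d₁²/2} = 0.369087
Θ = −S·φ(d₁)·σ/(2√T) − r·K·e^{−rT}·N(d₂) = −11.494936 − 3.911456 = -15.406392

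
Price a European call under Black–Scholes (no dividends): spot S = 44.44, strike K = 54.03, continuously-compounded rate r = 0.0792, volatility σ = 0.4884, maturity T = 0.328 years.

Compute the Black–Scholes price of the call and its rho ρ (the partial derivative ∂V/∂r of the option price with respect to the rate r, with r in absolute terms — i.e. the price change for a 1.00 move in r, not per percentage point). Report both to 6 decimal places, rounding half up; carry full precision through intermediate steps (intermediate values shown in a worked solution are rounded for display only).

price = 2.249051
ρ = 3.936413

σ√T = 0.4884·√0.328 = 0.279713
d₁ = (ln(S/K) + (r+σ²/2)T) / (σ√T) = (ln(44.44/54.03) + (0.0792+0.4884²/2)·0.328) / 0.279713 = (-0.195399 + 0.065097) / 0.279713 = -0.465843
d₂ = d₁ − σ√T = -0.465843 − 0.279713 = -0.745556
e^{−rT} = e^{−0.0792·0.328} = 0.974357
N(d₁) = 0.320664,  N(d₂) = 0.227968
Call price V = S·N(d₁) − K·e^{−rT}·N(d₂) = 14.250312 − 12.001260 = 2.249051
ρ = K·T·e^{−rT}·N(d₂) = 3.936413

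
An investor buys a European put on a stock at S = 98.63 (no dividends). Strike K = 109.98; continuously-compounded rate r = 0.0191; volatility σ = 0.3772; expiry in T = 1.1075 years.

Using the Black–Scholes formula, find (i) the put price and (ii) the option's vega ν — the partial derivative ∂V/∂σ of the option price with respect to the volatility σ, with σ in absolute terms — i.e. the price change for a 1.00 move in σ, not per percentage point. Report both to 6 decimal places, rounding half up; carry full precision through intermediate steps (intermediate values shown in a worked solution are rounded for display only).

price = 21.142773
ν = 41.398040

σ√T = 0.3772·√1.1075 = 0.396957
d₁ = (ln(S/K) + (r+σ²/2)T) / (σ√T) = (ln(98.63/109.98) + (0.0191+0.3772²/2)·1.1075) / 0.396957 = (-0.108923 + 0.099941) / 0.396957 = -0.022628
d₂ = d₁ − σ√T = -0.022628 − 0.396957 = -0.419585
e^{−rT} = e^{−0.0191·1.1075} = 0.979069
N(−d₁) = 0.509026,  N(−d₂) = 0.662606
Put price V = K·e^{−rT}·N(−d₂) − S·N(−d₁) = 71.348056 − 50.205283 = 21.142773
φ(d₁) = (1/√(2π))·e^{−d₁²/2} = 0.398840
ν = S·φ(d₁)·√T = 41.398040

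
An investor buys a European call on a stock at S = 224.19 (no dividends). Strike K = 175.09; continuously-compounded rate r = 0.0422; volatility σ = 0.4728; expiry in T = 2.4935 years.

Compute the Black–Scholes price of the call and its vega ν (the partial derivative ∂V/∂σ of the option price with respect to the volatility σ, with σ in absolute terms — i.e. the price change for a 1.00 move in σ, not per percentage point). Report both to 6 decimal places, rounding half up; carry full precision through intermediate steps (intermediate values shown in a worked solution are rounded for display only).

σ√T = 0.4728·√2.4935 = 0.746590
d₁ = (ln(S/K) + (r+σ²/2)T) / (σ√T) = (ln(224.19/175.09) + (0.0422+0.4728²/2)·2.4935) / 0.746590 = (0.247194 + 0.383924) / 0.746590 = 0.845334
d₂ = d₁ − σ√T = 0.845334 − 0.746590 = 0.098744
e^{−rT} = e^{−0.0422·2.4935} = 0.900121
N(d₁) = 0.801038,  N(d₂) = 0.539329
Call price V = S·N(d₁) − K·e^{−rT}·N(d₂) = 179.584657 − 84.999490 = 94.585166
φ(d₁) = (1/√(2π))·e^{−d₁²/2} = 0.279087
ν = S·φ(d₁)·√T = 98.800671

price = 94.585166
ν = 98.800671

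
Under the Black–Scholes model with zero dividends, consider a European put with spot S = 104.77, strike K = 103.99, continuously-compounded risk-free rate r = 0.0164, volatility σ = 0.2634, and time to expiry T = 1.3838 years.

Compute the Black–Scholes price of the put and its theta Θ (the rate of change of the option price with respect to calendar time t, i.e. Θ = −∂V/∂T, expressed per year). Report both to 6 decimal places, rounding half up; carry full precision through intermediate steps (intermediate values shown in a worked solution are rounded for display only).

price = 11.210594
Θ = -3.661040

σ√T = 0.2634·√1.3838 = 0.309851
d₁ = (ln(S/K) + (r+σ²/2)T) / (σ√T) = (ln(104.77/103.99) + (0.0164+0.2634²/2)·1.3838) / 0.309851 = (0.007473 + 0.070698) / 0.309851 = 0.252285
d₂ = d₁ − σ√T = 0.252285 − 0.309851 = -0.057565
e^{−rT} = e^{−0.0164·1.3838} = 0.977561
N(−d₁) = 0.400410,  N(−d₂) = 0.522953
Put price V = K·e^{−rT}·N(−d₂) − S·N(−d₁) = 53.161579 − 41.950984 = 11.210594
φ(d₁) = (1/√(2π))·e^{−d₁²/2} = 0.386446
Θ = −S·φ(d₁)·σ/(2√T) + r·K·e^{−rT}·N(−d₂) = −4.532890 + 0.871850 = -3.661040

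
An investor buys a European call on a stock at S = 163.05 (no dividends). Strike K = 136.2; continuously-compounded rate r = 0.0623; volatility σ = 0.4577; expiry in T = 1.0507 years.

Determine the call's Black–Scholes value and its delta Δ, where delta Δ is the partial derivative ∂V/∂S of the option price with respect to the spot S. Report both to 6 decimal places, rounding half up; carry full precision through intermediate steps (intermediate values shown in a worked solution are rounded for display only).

price = 48.206869
Δ = 0.775662

σ√T = 0.4577·√1.0507 = 0.469159
d₁ = (ln(S/K) + (r+σ²/2)T) / (σ√T) = (ln(163.05/136.2) + (0.0623+0.4577²/2)·1.0507) / 0.469159 = (0.179933 + 0.175514) / 0.469159 = 0.757624
d₂ = d₁ − σ√T = 0.757624 − 0.469159 = 0.288465
e^{−rT} = e^{−0.0623·1.0507} = 0.936638
N(d₁) = 0.775662,  N(d₂) = 0.613505
Call price V = S·N(d₁) − K·e^{−rT}·N(d₂) = 126.471682 − 78.264813 = 48.206869
Δ = N(d₁) = 0.775662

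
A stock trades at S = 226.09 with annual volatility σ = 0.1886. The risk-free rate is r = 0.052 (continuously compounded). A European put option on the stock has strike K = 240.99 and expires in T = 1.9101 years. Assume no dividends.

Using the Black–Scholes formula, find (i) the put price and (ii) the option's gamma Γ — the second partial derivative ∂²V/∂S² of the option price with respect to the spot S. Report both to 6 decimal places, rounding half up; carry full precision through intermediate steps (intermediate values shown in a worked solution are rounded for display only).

σ√T = 0.1886·√1.9101 = 0.260657
d₁ = (ln(S/K) + (r+σ²/2)T) / (σ√T) = (ln(226.09/240.99) + (0.052+0.1886²/2)·1.9101) / 0.260657 = (-0.063822 + 0.133296) / 0.260657 = 0.266534
d₂ = d₁ − σ√T = 0.266534 − 0.260657 = 0.005877
e^{−rT} = e^{−0.052·1.9101} = 0.905448
N(−d₁) = 0.394914,  N(−d₂) = 0.497656
Put price V = K·e^{−rT}·N(−d₂) − S·N(−d₁) = 108.590408 − 89.286106 = 19.304302
φ(d₁) = (1/√(2π))·e^{−d₁²/2} = 0.385020
Γ = φ(d₁) / (S·σ·√T) = 0.006533

price = 19.304302
Γ = 0.006533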